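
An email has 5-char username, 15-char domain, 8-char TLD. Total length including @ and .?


An email address has format: username@domain.tld
Username length: 5
'@' character: 1
Domain length: 15
'.' character: 1
TLD length: 8
Total = 5 + 1 + 15 + 1 + 8 = 30

30


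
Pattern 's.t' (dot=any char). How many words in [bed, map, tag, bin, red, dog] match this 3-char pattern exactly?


Pattern 's.t' means: starts with 's', any single char, ends with 't'.
Checking each word (must be exactly 3 chars):
  'bed' (len=3): no
  'map' (len=3): no
  'tag' (len=3): no
  'bin' (len=3): no
  'red' (len=3): no
  'dog' (len=3): no
Matching words: []
Total: 0

0


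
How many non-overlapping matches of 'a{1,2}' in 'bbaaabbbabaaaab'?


Pattern 'a{1,2}' matches between 1 and 2 consecutive a's (greedy).
String: 'bbaaabbbabaaaab'
Finding runs of a's and applying greedy matching:
  Run at pos 2: 'aaa' (length 3)
  Run at pos 8: 'a' (length 1)
  Run at pos 10: 'aaaa' (length 4)
Matches: ['aa', 'a', 'a', 'aa', 'aa']
Count: 5

5


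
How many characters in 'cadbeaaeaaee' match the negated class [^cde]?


Negated class [^cde] matches any char NOT in {c, d, e}
Scanning 'cadbeaaeaaee':
  pos 0: 'c' -> no (excluded)
  pos 1: 'a' -> MATCH
  pos 2: 'd' -> no (excluded)
  pos 3: 'b' -> MATCH
  pos 4: 'e' -> no (excluded)
  pos 5: 'a' -> MATCH
  pos 6: 'a' -> MATCH
  pos 7: 'e' -> no (excluded)
  pos 8: 'a' -> MATCH
  pos 9: 'a' -> MATCH
  pos 10: 'e' -> no (excluded)
  pos 11: 'e' -> no (excluded)
Total matches: 6

6


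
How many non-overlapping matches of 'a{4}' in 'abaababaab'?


Pattern 'a{4}' matches exactly 4 consecutive a's (greedy, non-overlapping).
String: 'abaababaab'
Scanning for runs of a's:
  Run at pos 0: 'a' (length 1) -> 0 match(es)
  Run at pos 2: 'aa' (length 2) -> 0 match(es)
  Run at pos 5: 'a' (length 1) -> 0 match(es)
  Run at pos 7: 'aa' (length 2) -> 0 match(es)
Matches found: []
Total: 0

0


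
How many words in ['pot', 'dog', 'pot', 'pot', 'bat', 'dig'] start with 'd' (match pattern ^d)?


Pattern ^d anchors to start of word. Check which words begin with 'd':
  'pot' -> no
  'dog' -> MATCH (starts with 'd')
  'pot' -> no
  'pot' -> no
  'bat' -> no
  'dig' -> MATCH (starts with 'd')
Matching words: ['dog', 'dig']
Count: 2

2


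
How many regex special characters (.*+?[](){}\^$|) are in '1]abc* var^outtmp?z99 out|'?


Regex special characters are: . * + ? [ ] ( ) { } \ ^ $ |
Scanning '1]abc* var^outtmp?z99 out|':
  pos 1: ']' -> SPECIAL
  pos 5: '*' -> SPECIAL
  pos 10: '^' -> SPECIAL
  pos 17: '?' -> SPECIAL
  pos 25: '|' -> SPECIAL
Special chars found: [']', '*', '^', '?', '|']
Total: 5

5


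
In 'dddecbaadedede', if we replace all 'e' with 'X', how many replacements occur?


re.sub('e', 'X', text) replaces every occurrence of 'e' with 'X'.
Text: 'dddecbaadedede'
Scanning for 'e':
  pos 3: 'e' -> replacement #1
  pos 9: 'e' -> replacement #2
  pos 11: 'e' -> replacement #3
  pos 13: 'e' -> replacement #4
Total replacements: 4

4


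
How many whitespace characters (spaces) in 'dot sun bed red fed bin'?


\s matches whitespace characters (spaces, tabs, etc.).
Text: 'dot sun bed red fed bin'
This text has 6 words separated by spaces.
Number of spaces = number of words - 1 = 6 - 1 = 5

5


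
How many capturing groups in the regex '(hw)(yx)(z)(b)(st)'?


To count capturing groups, count each '(' that starts a group.
Pattern: '(hw)(yx)(z)(b)(st)'
Walking through the pattern:
  Position 0: '(' -> group #1
  Position 4: '(' -> group #2
  Position 8: '(' -> group #3
  Position 11: '(' -> group #4
  Position 14: '(' -> group #5
Total capturing groups: 5

5


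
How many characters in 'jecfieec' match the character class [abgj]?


Character class [abgj] matches any of: {a, b, g, j}
Scanning string 'jecfieec' character by character:
  pos 0: 'j' -> MATCH
  pos 1: 'e' -> no
  pos 2: 'c' -> no
  pos 3: 'f' -> no
  pos 4: 'i' -> no
  pos 5: 'e' -> no
  pos 6: 'e' -> no
  pos 7: 'c' -> no
Total matches: 1

1


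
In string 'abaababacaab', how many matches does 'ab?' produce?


Pattern 'ab?' matches 'a' optionally followed by 'b'.
String: 'abaababacaab'
Scanning left to right for 'a' then checking next char:
  Match 1: 'ab' (a followed by b)
  Match 2: 'a' (a not followed by b)
  Match 3: 'ab' (a followed by b)
  Match 4: 'ab' (a followed by b)
  Match 5: 'a' (a not followed by b)
  Match 6: 'a' (a not followed by b)
  Match 7: 'ab' (a followed by b)
Total matches: 7

7


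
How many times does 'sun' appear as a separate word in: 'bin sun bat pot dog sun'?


Scanning each word for exact match 'sun':
  Word 1: 'bin' -> no
  Word 2: 'sun' -> MATCH
  Word 3: 'bat' -> no
  Word 4: 'pot' -> no
  Word 5: 'dog' -> no
  Word 6: 'sun' -> MATCH
Total matches: 2

2


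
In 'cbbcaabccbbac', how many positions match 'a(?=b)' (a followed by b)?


Lookahead 'a(?=b)' matches 'a' only when followed by 'b'.
String: 'cbbcaabccbbac'
Checking each position where char is 'a':
  pos 4: 'a' -> no (next='a')
  pos 5: 'a' -> MATCH (next='b')
  pos 11: 'a' -> no (next='c')
Matching positions: [5]
Count: 1

1


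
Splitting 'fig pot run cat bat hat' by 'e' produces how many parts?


Splitting by 'e' breaks the string at each occurrence of the separator.
Text: 'fig pot run cat bat hat'
Parts after split:
  Part 1: 'fig pot run cat bat hat'
Total parts: 1

1


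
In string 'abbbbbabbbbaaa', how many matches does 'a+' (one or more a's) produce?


Pattern 'a+' matches one or more consecutive a's.
String: 'abbbbbabbbbaaa'
Scanning for runs of a:
  Match 1: 'a' (length 1)
  Match 2: 'a' (length 1)
  Match 3: 'aaa' (length 3)
Total matches: 3

3


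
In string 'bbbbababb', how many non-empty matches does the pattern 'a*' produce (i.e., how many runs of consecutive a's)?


Pattern 'a*' matches zero or more a's. We want non-empty runs of consecutive a's.
String: 'bbbbababb'
Walking through the string to find runs of a's:
  Run 1: positions 4-4 -> 'a'
  Run 2: positions 6-6 -> 'a'
Non-empty runs found: ['a', 'a']
Count: 2

2


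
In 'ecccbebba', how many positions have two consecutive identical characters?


Looking for consecutive identical characters in 'ecccbebba':
  pos 0-1: 'e' vs 'c' -> different
  pos 1-2: 'c' vs 'c' -> MATCH ('cc')
  pos 2-3: 'c' vs 'c' -> MATCH ('cc')
  pos 3-4: 'c' vs 'b' -> different
  pos 4-5: 'b' vs 'e' -> different
  pos 5-6: 'e' vs 'b' -> different
  pos 6-7: 'b' vs 'b' -> MATCH ('bb')
  pos 7-8: 'b' vs 'a' -> different
Consecutive identical pairs: ['cc', 'cc', 'bb']
Count: 3

3


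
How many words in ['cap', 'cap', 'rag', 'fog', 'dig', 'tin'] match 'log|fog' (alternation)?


Alternation 'log|fog' matches either 'log' or 'fog'.
Checking each word:
  'cap' -> no
  'cap' -> no
  'rag' -> no
  'fog' -> MATCH
  'dig' -> no
  'tin' -> no
Matches: ['fog']
Count: 1

1


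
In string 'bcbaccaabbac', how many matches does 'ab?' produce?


Pattern 'ab?' matches 'a' optionally followed by 'b'.
String: 'bcbaccaabbac'
Scanning left to right for 'a' then checking next char:
  Match 1: 'a' (a not followed by b)
  Match 2: 'a' (a not followed by b)
  Match 3: 'ab' (a followed by b)
  Match 4: 'a' (a not followed by b)
Total matches: 4

4


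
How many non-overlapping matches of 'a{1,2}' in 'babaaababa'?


Pattern 'a{1,2}' matches between 1 and 2 consecutive a's (greedy).
String: 'babaaababa'
Finding runs of a's and applying greedy matching:
  Run at pos 1: 'a' (length 1)
  Run at pos 3: 'aaa' (length 3)
  Run at pos 7: 'a' (length 1)
  Run at pos 9: 'a' (length 1)
Matches: ['a', 'aa', 'a', 'a', 'a']
Count: 5

5


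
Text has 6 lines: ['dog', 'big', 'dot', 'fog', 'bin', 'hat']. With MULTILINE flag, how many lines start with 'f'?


With MULTILINE flag, ^ matches the start of each line.
Lines: ['dog', 'big', 'dot', 'fog', 'bin', 'hat']
Checking which lines start with 'f':
  Line 1: 'dog' -> no
  Line 2: 'big' -> no
  Line 3: 'dot' -> no
  Line 4: 'fog' -> MATCH
  Line 5: 'bin' -> no
  Line 6: 'hat' -> no
Matching lines: ['fog']
Count: 1

1


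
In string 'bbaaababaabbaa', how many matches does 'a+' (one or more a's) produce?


Pattern 'a+' matches one or more consecutive a's.
String: 'bbaaababaabbaa'
Scanning for runs of a:
  Match 1: 'aaa' (length 3)
  Match 2: 'a' (length 1)
  Match 3: 'aa' (length 2)
  Match 4: 'aa' (length 2)
Total matches: 4

4


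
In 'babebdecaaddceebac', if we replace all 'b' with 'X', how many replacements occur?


re.sub('b', 'X', text) replaces every occurrence of 'b' with 'X'.
Text: 'babebdecaaddceebac'
Scanning for 'b':
  pos 0: 'b' -> replacement #1
  pos 2: 'b' -> replacement #2
  pos 4: 'b' -> replacement #3
  pos 15: 'b' -> replacement #4
Total replacements: 4

4


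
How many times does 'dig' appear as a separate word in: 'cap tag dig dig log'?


Scanning each word for exact match 'dig':
  Word 1: 'cap' -> no
  Word 2: 'tag' -> no
  Word 3: 'dig' -> MATCH
  Word 4: 'dig' -> MATCH
  Word 5: 'log' -> no
Total matches: 2

2


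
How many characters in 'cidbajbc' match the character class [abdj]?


Character class [abdj] matches any of: {a, b, d, j}
Scanning string 'cidbajbc' character by character:
  pos 0: 'c' -> no
  pos 1: 'i' -> no
  pos 2: 'd' -> MATCH
  pos 3: 'b' -> MATCH
  pos 4: 'a' -> MATCH
  pos 5: 'j' -> MATCH
  pos 6: 'b' -> MATCH
  pos 7: 'c' -> no
Total matches: 5

5


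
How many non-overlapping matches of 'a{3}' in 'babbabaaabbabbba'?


Pattern 'a{3}' matches exactly 3 consecutive a's (greedy, non-overlapping).
String: 'babbabaaabbabbba'
Scanning for runs of a's:
  Run at pos 1: 'a' (length 1) -> 0 match(es)
  Run at pos 4: 'a' (length 1) -> 0 match(es)
  Run at pos 6: 'aaa' (length 3) -> 1 match(es)
  Run at pos 11: 'a' (length 1) -> 0 match(es)
  Run at pos 15: 'a' (length 1) -> 0 match(es)
Matches found: ['aaa']
Total: 1

1


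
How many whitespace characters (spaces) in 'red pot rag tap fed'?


\s matches whitespace characters (spaces, tabs, etc.).
Text: 'red pot rag tap fed'
This text has 5 words separated by spaces.
Number of spaces = number of words - 1 = 5 - 1 = 4

4


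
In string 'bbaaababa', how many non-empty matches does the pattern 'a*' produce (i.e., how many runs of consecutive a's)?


Pattern 'a*' matches zero or more a's. We want non-empty runs of consecutive a's.
String: 'bbaaababa'
Walking through the string to find runs of a's:
  Run 1: positions 2-4 -> 'aaa'
  Run 2: positions 6-6 -> 'a'
  Run 3: positions 8-8 -> 'a'
Non-empty runs found: ['aaa', 'a', 'a']
Count: 3

3


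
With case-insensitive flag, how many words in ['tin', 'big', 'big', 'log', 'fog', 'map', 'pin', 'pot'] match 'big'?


Case-insensitive matching: compare each word's lowercase form to 'big'.
  'tin' -> lower='tin' -> no
  'big' -> lower='big' -> MATCH
  'big' -> lower='big' -> MATCH
  'log' -> lower='log' -> no
  'fog' -> lower='fog' -> no
  'map' -> lower='map' -> no
  'pin' -> lower='pin' -> no
  'pot' -> lower='pot' -> no
Matches: ['big', 'big']
Count: 2

2


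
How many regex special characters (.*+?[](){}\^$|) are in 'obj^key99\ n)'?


Regex special characters are: . * + ? [ ] ( ) { } \ ^ $ |
Scanning 'obj^key99\ n)':
  pos 3: '^' -> SPECIAL
  pos 9: '\' -> SPECIAL
  pos 12: ')' -> SPECIAL
Special chars found: ['^', '\\', ')']
Total: 3

3


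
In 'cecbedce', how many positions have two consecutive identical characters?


Looking for consecutive identical characters in 'cecbedce':
  pos 0-1: 'c' vs 'e' -> different
  pos 1-2: 'e' vs 'c' -> different
  pos 2-3: 'c' vs 'b' -> different
  pos 3-4: 'b' vs 'e' -> different
  pos 4-5: 'e' vs 'd' -> different
  pos 5-6: 'd' vs 'c' -> different
  pos 6-7: 'c' vs 'e' -> different
Consecutive identical pairs: []
Count: 0

0


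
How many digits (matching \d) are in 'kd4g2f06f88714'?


\d matches any digit 0-9.
Scanning 'kd4g2f06f88714':
  pos 2: '4' -> DIGIT
  pos 4: '2' -> DIGIT
  pos 6: '0' -> DIGIT
  pos 7: '6' -> DIGIT
  pos 9: '8' -> DIGIT
  pos 10: '8' -> DIGIT
  pos 11: '7' -> DIGIT
  pos 12: '1' -> DIGIT
  pos 13: '4' -> DIGIT
Digits found: ['4', '2', '0', '6', '8', '8', '7', '1', '4']
Total: 9

9


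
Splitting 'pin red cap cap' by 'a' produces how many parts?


Splitting by 'a' breaks the string at each occurrence of the separator.
Text: 'pin red cap cap'
Parts after split:
  Part 1: 'pin red c'
  Part 2: 'p c'
  Part 3: 'p'
Total parts: 3

3


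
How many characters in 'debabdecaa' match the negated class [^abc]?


Negated class [^abc] matches any char NOT in {a, b, c}
Scanning 'debabdecaa':
  pos 0: 'd' -> MATCH
  pos 1: 'e' -> MATCH
  pos 2: 'b' -> no (excluded)
  pos 3: 'a' -> no (excluded)
  pos 4: 'b' -> no (excluded)
  pos 5: 'd' -> MATCH
  pos 6: 'e' -> MATCH
  pos 7: 'c' -> no (excluded)
  pos 8: 'a' -> no (excluded)
  pos 9: 'a' -> no (excluded)
Total matches: 4

4


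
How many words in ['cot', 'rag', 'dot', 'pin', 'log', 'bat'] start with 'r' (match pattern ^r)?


Pattern ^r anchors to start of word. Check which words begin with 'r':
  'cot' -> no
  'rag' -> MATCH (starts with 'r')
  'dot' -> no
  'pin' -> no
  'log' -> no
  'bat' -> no
Matching words: ['rag']
Count: 1

1


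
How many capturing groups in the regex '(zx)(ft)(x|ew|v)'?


To count capturing groups, count each '(' that starts a group.
Pattern: '(zx)(ft)(x|ew|v)'
Walking through the pattern:
  Position 0: '(' -> group #1
  Position 4: '(' -> group #2
  Position 8: '(' -> group #3
Total capturing groups: 3

3


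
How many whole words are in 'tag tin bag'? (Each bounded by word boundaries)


Word boundaries (\b) mark the start/end of each word.
Text: 'tag tin bag'
Splitting by whitespace:
  Word 1: 'tag'
  Word 2: 'tin'
  Word 3: 'bag'
Total whole words: 3

3


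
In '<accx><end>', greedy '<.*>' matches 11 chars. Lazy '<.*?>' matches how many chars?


Greedy '<.*>' tries to match as MUCH as possible.
Lazy '<.*?>' tries to match as LITTLE as possible.

String: '<accx><end>'
Greedy '<.*>' starts at first '<' and extends to the LAST '>': '<accx><end>' (11 chars)
Lazy '<.*?>' starts at first '<' and stops at the FIRST '>': '<accx>' (6 chars)

6


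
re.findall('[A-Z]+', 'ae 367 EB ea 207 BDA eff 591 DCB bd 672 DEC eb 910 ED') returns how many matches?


Pattern '[A-Z]+' finds one or more uppercase letters.
Text: 'ae 367 EB ea 207 BDA eff 591 DCB bd 672 DEC eb 910 ED'
Scanning for matches:
  Match 1: 'EB'
  Match 2: 'BDA'
  Match 3: 'DCB'
  Match 4: 'DEC'
  Match 5: 'ED'
Total matches: 5

5


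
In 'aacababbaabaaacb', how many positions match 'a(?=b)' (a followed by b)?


Lookahead 'a(?=b)' matches 'a' only when followed by 'b'.
String: 'aacababbaabaaacb'
Checking each position where char is 'a':
  pos 0: 'a' -> no (next='a')
  pos 1: 'a' -> no (next='c')
  pos 3: 'a' -> MATCH (next='b')
  pos 5: 'a' -> MATCH (next='b')
  pos 8: 'a' -> no (next='a')
  pos 9: 'a' -> MATCH (next='b')
  pos 11: 'a' -> no (next='a')
  pos 12: 'a' -> no (next='a')
  pos 13: 'a' -> no (next='c')
Matching positions: [3, 5, 9]
Count: 3

3


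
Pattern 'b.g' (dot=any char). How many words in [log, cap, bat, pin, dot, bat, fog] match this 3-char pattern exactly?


Pattern 'b.g' means: starts with 'b', any single char, ends with 'g'.
Checking each word (must be exactly 3 chars):
  'log' (len=3): no
  'cap' (len=3): no
  'bat' (len=3): no
  'pin' (len=3): no
  'dot' (len=3): no
  'bat' (len=3): no
  'fog' (len=3): no
Matching words: []
Total: 0

0


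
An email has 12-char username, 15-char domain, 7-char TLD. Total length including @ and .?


An email address has format: username@domain.tld
Username length: 12
'@' character: 1
Domain length: 15
'.' character: 1
TLD length: 7
Total = 12 + 1 + 15 + 1 + 7 = 36

36


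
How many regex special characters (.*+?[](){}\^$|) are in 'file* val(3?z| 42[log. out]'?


Regex special characters are: . * + ? [ ] ( ) { } \ ^ $ |
Scanning 'file* val(3?z| 42[log. out]':
  pos 4: '*' -> SPECIAL
  pos 9: '(' -> SPECIAL
  pos 11: '?' -> SPECIAL
  pos 13: '|' -> SPECIAL
  pos 17: '[' -> SPECIAL
  pos 21: '.' -> SPECIAL
  pos 26: ']' -> SPECIAL
Special chars found: ['*', '(', '?', '|', '[', '.', ']']
Total: 7

7


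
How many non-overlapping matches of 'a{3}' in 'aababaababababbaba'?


Pattern 'a{3}' matches exactly 3 consecutive a's (greedy, non-overlapping).
String: 'aababaababababbaba'
Scanning for runs of a's:
  Run at pos 0: 'aa' (length 2) -> 0 match(es)
  Run at pos 3: 'a' (length 1) -> 0 match(es)
  Run at pos 5: 'aa' (length 2) -> 0 match(es)
  Run at pos 8: 'a' (length 1) -> 0 match(es)
  Run at pos 10: 'a' (length 1) -> 0 match(es)
  Run at pos 12: 'a' (length 1) -> 0 match(es)
  Run at pos 15: 'a' (length 1) -> 0 match(es)
  Run at pos 17: 'a' (length 1) -> 0 match(es)
Matches found: []
Total: 0

0


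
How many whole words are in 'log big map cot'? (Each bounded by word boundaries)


Word boundaries (\b) mark the start/end of each word.
Text: 'log big map cot'
Splitting by whitespace:
  Word 1: 'log'
  Word 2: 'big'
  Word 3: 'map'
  Word 4: 'cot'
Total whole words: 4

4


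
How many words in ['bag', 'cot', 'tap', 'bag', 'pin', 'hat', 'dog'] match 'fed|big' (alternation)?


Alternation 'fed|big' matches either 'fed' or 'big'.
Checking each word:
  'bag' -> no
  'cot' -> no
  'tap' -> no
  'bag' -> no
  'pin' -> no
  'hat' -> no
  'dog' -> no
Matches: []
Count: 0

0


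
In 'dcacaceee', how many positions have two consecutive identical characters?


Looking for consecutive identical characters in 'dcacaceee':
  pos 0-1: 'd' vs 'c' -> different
  pos 1-2: 'c' vs 'a' -> different
  pos 2-3: 'a' vs 'c' -> different
  pos 3-4: 'c' vs 'a' -> different
  pos 4-5: 'a' vs 'c' -> different
  pos 5-6: 'c' vs 'e' -> different
  pos 6-7: 'e' vs 'e' -> MATCH ('ee')
  pos 7-8: 'e' vs 'e' -> MATCH ('ee')
Consecutive identical pairs: ['ee', 'ee']
Count: 2

2


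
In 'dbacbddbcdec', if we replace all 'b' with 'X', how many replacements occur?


re.sub('b', 'X', text) replaces every occurrence of 'b' with 'X'.
Text: 'dbacbddbcdec'
Scanning for 'b':
  pos 1: 'b' -> replacement #1
  pos 4: 'b' -> replacement #2
  pos 7: 'b' -> replacement #3
Total replacements: 3

3


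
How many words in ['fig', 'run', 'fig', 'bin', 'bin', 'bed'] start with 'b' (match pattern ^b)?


Pattern ^b anchors to start of word. Check which words begin with 'b':
  'fig' -> no
  'run' -> no
  'fig' -> no
  'bin' -> MATCH (starts with 'b')
  'bin' -> MATCH (starts with 'b')
  'bed' -> MATCH (starts with 'b')
Matching words: ['bin', 'bin', 'bed']
Count: 3

3


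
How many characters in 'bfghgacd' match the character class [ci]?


Character class [ci] matches any of: {c, i}
Scanning string 'bfghgacd' character by character:
  pos 0: 'b' -> no
  pos 1: 'f' -> no
  pos 2: 'g' -> no
  pos 3: 'h' -> no
  pos 4: 'g' -> no
  pos 5: 'a' -> no
  pos 6: 'c' -> MATCH
  pos 7: 'd' -> no
Total matches: 1

1


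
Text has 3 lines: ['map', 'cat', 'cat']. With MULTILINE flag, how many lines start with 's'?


With MULTILINE flag, ^ matches the start of each line.
Lines: ['map', 'cat', 'cat']
Checking which lines start with 's':
  Line 1: 'map' -> no
  Line 2: 'cat' -> no
  Line 3: 'cat' -> no
Matching lines: []
Count: 0

0


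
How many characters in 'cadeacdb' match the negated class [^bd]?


Negated class [^bd] matches any char NOT in {b, d}
Scanning 'cadeacdb':
  pos 0: 'c' -> MATCH
  pos 1: 'a' -> MATCH
  pos 2: 'd' -> no (excluded)
  pos 3: 'e' -> MATCH
  pos 4: 'a' -> MATCH
  pos 5: 'c' -> MATCH
  pos 6: 'd' -> no (excluded)
  pos 7: 'b' -> no (excluded)
Total matches: 5

5


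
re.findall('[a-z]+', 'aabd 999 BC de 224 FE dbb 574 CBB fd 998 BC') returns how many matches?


Pattern '[a-z]+' finds one or more lowercase letters.
Text: 'aabd 999 BC de 224 FE dbb 574 CBB fd 998 BC'
Scanning for matches:
  Match 1: 'aabd'
  Match 2: 'de'
  Match 3: 'dbb'
  Match 4: 'fd'
Total matches: 4

4


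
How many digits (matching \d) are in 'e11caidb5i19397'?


\d matches any digit 0-9.
Scanning 'e11caidb5i19397':
  pos 1: '1' -> DIGIT
  pos 2: '1' -> DIGIT
  pos 8: '5' -> DIGIT
  pos 10: '1' -> DIGIT
  pos 11: '9' -> DIGIT
  pos 12: '3' -> DIGIT
  pos 13: '9' -> DIGIT
  pos 14: '7' -> DIGIT
Digits found: ['1', '1', '5', '1', '9', '3', '9', '7']
Total: 8

8


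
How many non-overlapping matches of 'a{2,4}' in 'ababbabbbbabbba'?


Pattern 'a{2,4}' matches between 2 and 4 consecutive a's (greedy).
String: 'ababbabbbbabbba'
Finding runs of a's and applying greedy matching:
  Run at pos 0: 'a' (length 1)
  Run at pos 2: 'a' (length 1)
  Run at pos 5: 'a' (length 1)
  Run at pos 10: 'a' (length 1)
  Run at pos 14: 'a' (length 1)
Matches: []
Count: 0

0


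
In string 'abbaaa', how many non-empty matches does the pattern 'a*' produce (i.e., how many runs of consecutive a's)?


Pattern 'a*' matches zero or more a's. We want non-empty runs of consecutive a's.
String: 'abbaaa'
Walking through the string to find runs of a's:
  Run 1: positions 0-0 -> 'a'
  Run 2: positions 3-5 -> 'aaa'
Non-empty runs found: ['a', 'aaa']
Count: 2

2


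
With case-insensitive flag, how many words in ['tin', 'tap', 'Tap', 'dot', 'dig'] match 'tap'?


Case-insensitive matching: compare each word's lowercase form to 'tap'.
  'tin' -> lower='tin' -> no
  'tap' -> lower='tap' -> MATCH
  'Tap' -> lower='tap' -> MATCH
  'dot' -> lower='dot' -> no
  'dig' -> lower='dig' -> no
Matches: ['tap', 'Tap']
Count: 2

2


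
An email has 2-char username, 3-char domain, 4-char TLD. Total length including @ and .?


An email address has format: username@domain.tld
Username length: 2
'@' character: 1
Domain length: 3
'.' character: 1
TLD length: 4
Total = 2 + 1 + 3 + 1 + 4 = 11

11


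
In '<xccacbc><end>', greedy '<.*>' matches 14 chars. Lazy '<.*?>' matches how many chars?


Greedy '<.*>' tries to match as MUCH as possible.
Lazy '<.*?>' tries to match as LITTLE as possible.

String: '<xccacbc><end>'
Greedy '<.*>' starts at first '<' and extends to the LAST '>': '<xccacbc><end>' (14 chars)
Lazy '<.*?>' starts at first '<' and stops at the FIRST '>': '<xccacbc>' (9 chars)

9


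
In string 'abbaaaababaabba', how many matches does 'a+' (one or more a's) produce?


Pattern 'a+' matches one or more consecutive a's.
String: 'abbaaaababaabba'
Scanning for runs of a:
  Match 1: 'a' (length 1)
  Match 2: 'aaaa' (length 4)
  Match 3: 'a' (length 1)
  Match 4: 'aa' (length 2)
  Match 5: 'a' (length 1)
Total matches: 5

5


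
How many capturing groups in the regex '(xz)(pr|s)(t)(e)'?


To count capturing groups, count each '(' that starts a group.
Pattern: '(xz)(pr|s)(t)(e)'
Walking through the pattern:
  Position 0: '(' -> group #1
  Position 4: '(' -> group #2
  Position 10: '(' -> group #3
  Position 13: '(' -> group #4
Total capturing groups: 4

4


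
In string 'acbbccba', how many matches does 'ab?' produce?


Pattern 'ab?' matches 'a' optionally followed by 'b'.
String: 'acbbccba'
Scanning left to right for 'a' then checking next char:
  Match 1: 'a' (a not followed by b)
  Match 2: 'a' (a not followed by b)
Total matches: 2

2


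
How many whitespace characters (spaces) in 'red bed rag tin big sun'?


\s matches whitespace characters (spaces, tabs, etc.).
Text: 'red bed rag tin big sun'
This text has 6 words separated by spaces.
Number of spaces = number of words - 1 = 6 - 1 = 5

5


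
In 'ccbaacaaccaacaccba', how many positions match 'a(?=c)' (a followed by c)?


Lookahead 'a(?=c)' matches 'a' only when followed by 'c'.
String: 'ccbaacaaccaacaccba'
Checking each position where char is 'a':
  pos 3: 'a' -> no (next='a')
  pos 4: 'a' -> MATCH (next='c')
  pos 6: 'a' -> no (next='a')
  pos 7: 'a' -> MATCH (next='c')
  pos 10: 'a' -> no (next='a')
  pos 11: 'a' -> MATCH (next='c')
  pos 13: 'a' -> MATCH (next='c')
Matching positions: [4, 7, 11, 13]
Count: 4

4


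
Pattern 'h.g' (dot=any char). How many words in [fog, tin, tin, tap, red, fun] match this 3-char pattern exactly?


Pattern 'h.g' means: starts with 'h', any single char, ends with 'g'.
Checking each word (must be exactly 3 chars):
  'fog' (len=3): no
  'tin' (len=3): no
  'tin' (len=3): no
  'tap' (len=3): no
  'red' (len=3): no
  'fun' (len=3): no
Matching words: []
Total: 0

0


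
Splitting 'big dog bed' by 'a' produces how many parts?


Splitting by 'a' breaks the string at each occurrence of the separator.
Text: 'big dog bed'
Parts after split:
  Part 1: 'big dog bed'
Total parts: 1

1


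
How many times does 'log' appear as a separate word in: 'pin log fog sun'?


Scanning each word for exact match 'log':
  Word 1: 'pin' -> no
  Word 2: 'log' -> MATCH
  Word 3: 'fog' -> no
  Word 4: 'sun' -> no
Total matches: 1

1


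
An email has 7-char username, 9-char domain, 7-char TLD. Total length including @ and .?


An email address has format: username@domain.tld
Username length: 7
'@' character: 1
Domain length: 9
'.' character: 1
TLD length: 7
Total = 7 + 1 + 9 + 1 + 7 = 25

25


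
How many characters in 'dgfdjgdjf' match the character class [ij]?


Character class [ij] matches any of: {i, j}
Scanning string 'dgfdjgdjf' character by character:
  pos 0: 'd' -> no
  pos 1: 'g' -> no
  pos 2: 'f' -> no
  pos 3: 'd' -> no
  pos 4: 'j' -> MATCH
  pos 5: 'g' -> no
  pos 6: 'd' -> no
  pos 7: 'j' -> MATCH
  pos 8: 'f' -> no
Total matches: 2

2


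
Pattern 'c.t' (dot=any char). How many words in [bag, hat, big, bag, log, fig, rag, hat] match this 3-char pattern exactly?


Pattern 'c.t' means: starts with 'c', any single char, ends with 't'.
Checking each word (must be exactly 3 chars):
  'bag' (len=3): no
  'hat' (len=3): no
  'big' (len=3): no
  'bag' (len=3): no
  'log' (len=3): no
  'fig' (len=3): no
  'rag' (len=3): no
  'hat' (len=3): no
Matching words: []
Total: 0

0


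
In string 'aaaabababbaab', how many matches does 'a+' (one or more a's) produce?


Pattern 'a+' matches one or more consecutive a's.
String: 'aaaabababbaab'
Scanning for runs of a:
  Match 1: 'aaaa' (length 4)
  Match 2: 'a' (length 1)
  Match 3: 'a' (length 1)
  Match 4: 'aa' (length 2)
Total matches: 4

4


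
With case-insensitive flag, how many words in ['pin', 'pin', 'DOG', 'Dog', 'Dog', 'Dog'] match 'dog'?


Case-insensitive matching: compare each word's lowercase form to 'dog'.
  'pin' -> lower='pin' -> no
  'pin' -> lower='pin' -> no
  'DOG' -> lower='dog' -> MATCH
  'Dog' -> lower='dog' -> MATCH
  'Dog' -> lower='dog' -> MATCH
  'Dog' -> lower='dog' -> MATCH
Matches: ['DOG', 'Dog', 'Dog', 'Dog']
Count: 4

4


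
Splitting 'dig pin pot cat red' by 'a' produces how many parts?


Splitting by 'a' breaks the string at each occurrence of the separator.
Text: 'dig pin pot cat red'
Parts after split:
  Part 1: 'dig pin pot c'
  Part 2: 't red'
Total parts: 2

2


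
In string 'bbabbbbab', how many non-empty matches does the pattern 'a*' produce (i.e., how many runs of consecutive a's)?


Pattern 'a*' matches zero or more a's. We want non-empty runs of consecutive a's.
String: 'bbabbbbab'
Walking through the string to find runs of a's:
  Run 1: positions 2-2 -> 'a'
  Run 2: positions 7-7 -> 'a'
Non-empty runs found: ['a', 'a']
Count: 2

2


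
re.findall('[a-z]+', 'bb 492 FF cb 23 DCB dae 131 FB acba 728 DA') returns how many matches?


Pattern '[a-z]+' finds one or more lowercase letters.
Text: 'bb 492 FF cb 23 DCB dae 131 FB acba 728 DA'
Scanning for matches:
  Match 1: 'bb'
  Match 2: 'cb'
  Match 3: 'dae'
  Match 4: 'acba'
Total matches: 4

4


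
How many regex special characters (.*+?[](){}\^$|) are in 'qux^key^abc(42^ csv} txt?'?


Regex special characters are: . * + ? [ ] ( ) { } \ ^ $ |
Scanning 'qux^key^abc(42^ csv} txt?':
  pos 3: '^' -> SPECIAL
  pos 7: '^' -> SPECIAL
  pos 11: '(' -> SPECIAL
  pos 14: '^' -> SPECIAL
  pos 19: '}' -> SPECIAL
  pos 24: '?' -> SPECIAL
Special chars found: ['^', '^', '(', '^', '}', '?']
Total: 6

6


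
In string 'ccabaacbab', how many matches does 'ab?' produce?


Pattern 'ab?' matches 'a' optionally followed by 'b'.
String: 'ccabaacbab'
Scanning left to right for 'a' then checking next char:
  Match 1: 'ab' (a followed by b)
  Match 2: 'a' (a not followed by b)
  Match 3: 'a' (a not followed by b)
  Match 4: 'ab' (a followed by b)
Total matches: 4

4


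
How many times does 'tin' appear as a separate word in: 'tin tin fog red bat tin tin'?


Scanning each word for exact match 'tin':
  Word 1: 'tin' -> MATCH
  Word 2: 'tin' -> MATCH
  Word 3: 'fog' -> no
  Word 4: 'red' -> no
  Word 5: 'bat' -> no
  Word 6: 'tin' -> MATCH
  Word 7: 'tin' -> MATCH
Total matches: 4

4


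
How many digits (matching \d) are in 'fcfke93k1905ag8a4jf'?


\d matches any digit 0-9.
Scanning 'fcfke93k1905ag8a4jf':
  pos 5: '9' -> DIGIT
  pos 6: '3' -> DIGIT
  pos 8: '1' -> DIGIT
  pos 9: '9' -> DIGIT
  pos 10: '0' -> DIGIT
  pos 11: '5' -> DIGIT
  pos 14: '8' -> DIGIT
  pos 16: '4' -> DIGIT
Digits found: ['9', '3', '1', '9', '0', '5', '8', '4']
Total: 8

8


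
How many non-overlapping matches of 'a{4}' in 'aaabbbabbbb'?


Pattern 'a{4}' matches exactly 4 consecutive a's (greedy, non-overlapping).
String: 'aaabbbabbbb'
Scanning for runs of a's:
  Run at pos 0: 'aaa' (length 3) -> 0 match(es)
  Run at pos 6: 'a' (length 1) -> 0 match(es)
Matches found: []
Total: 0

0


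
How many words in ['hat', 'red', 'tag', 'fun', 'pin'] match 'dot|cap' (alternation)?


Alternation 'dot|cap' matches either 'dot' or 'cap'.
Checking each word:
  'hat' -> no
  'red' -> no
  'tag' -> no
  'fun' -> no
  'pin' -> no
Matches: []
Count: 0

0


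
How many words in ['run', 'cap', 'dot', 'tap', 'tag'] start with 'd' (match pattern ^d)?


Pattern ^d anchors to start of word. Check which words begin with 'd':
  'run' -> no
  'cap' -> no
  'dot' -> MATCH (starts with 'd')
  'tap' -> no
  'tag' -> no
Matching words: ['dot']
Count: 1

1


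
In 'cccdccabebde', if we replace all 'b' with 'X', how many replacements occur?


re.sub('b', 'X', text) replaces every occurrence of 'b' with 'X'.
Text: 'cccdccabebde'
Scanning for 'b':
  pos 7: 'b' -> replacement #1
  pos 9: 'b' -> replacement #2
Total replacements: 2

2


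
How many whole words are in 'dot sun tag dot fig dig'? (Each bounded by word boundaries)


Word boundaries (\b) mark the start/end of each word.
Text: 'dot sun tag dot fig dig'
Splitting by whitespace:
  Word 1: 'dot'
  Word 2: 'sun'
  Word 3: 'tag'
  Word 4: 'dot'
  Word 5: 'fig'
  Word 6: 'dig'
Total whole words: 6

6


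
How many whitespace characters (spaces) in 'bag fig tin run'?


\s matches whitespace characters (spaces, tabs, etc.).
Text: 'bag fig tin run'
This text has 4 words separated by spaces.
Number of spaces = number of words - 1 = 4 - 1 = 3

3


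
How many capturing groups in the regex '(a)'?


To count capturing groups, count each '(' that starts a group.
Pattern: '(a)'
Walking through the pattern:
  Position 0: '(' -> group #1
Total capturing groups: 1

1


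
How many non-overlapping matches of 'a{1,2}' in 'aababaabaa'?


Pattern 'a{1,2}' matches between 1 and 2 consecutive a's (greedy).
String: 'aababaabaa'
Finding runs of a's and applying greedy matching:
  Run at pos 0: 'aa' (length 2)
  Run at pos 3: 'a' (length 1)
  Run at pos 5: 'aa' (length 2)
  Run at pos 8: 'aa' (length 2)
Matches: ['aa', 'a', 'aa', 'aa']
Count: 4

4


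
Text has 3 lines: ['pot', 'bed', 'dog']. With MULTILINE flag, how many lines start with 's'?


With MULTILINE flag, ^ matches the start of each line.
Lines: ['pot', 'bed', 'dog']
Checking which lines start with 's':
  Line 1: 'pot' -> no
  Line 2: 'bed' -> no
  Line 3: 'dog' -> no
Matching lines: []
Count: 0

0


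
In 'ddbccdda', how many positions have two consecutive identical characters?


Looking for consecutive identical characters in 'ddbccdda':
  pos 0-1: 'd' vs 'd' -> MATCH ('dd')
  pos 1-2: 'd' vs 'b' -> different
  pos 2-3: 'b' vs 'c' -> different
  pos 3-4: 'c' vs 'c' -> MATCH ('cc')
  pos 4-5: 'c' vs 'd' -> different
  pos 5-6: 'd' vs 'd' -> MATCH ('dd')
  pos 6-7: 'd' vs 'a' -> different
Consecutive identical pairs: ['dd', 'cc', 'dd']
Count: 3

3


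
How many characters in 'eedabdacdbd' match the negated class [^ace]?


Negated class [^ace] matches any char NOT in {a, c, e}
Scanning 'eedabdacdbd':
  pos 0: 'e' -> no (excluded)
  pos 1: 'e' -> no (excluded)
  pos 2: 'd' -> MATCH
  pos 3: 'a' -> no (excluded)
  pos 4: 'b' -> MATCH
  pos 5: 'd' -> MATCH
  pos 6: 'a' -> no (excluded)
  pos 7: 'c' -> no (excluded)
  pos 8: 'd' -> MATCH
  pos 9: 'b' -> MATCH
  pos 10: 'd' -> MATCH
Total matches: 6

6


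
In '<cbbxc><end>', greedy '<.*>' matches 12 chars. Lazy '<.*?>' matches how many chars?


Greedy '<.*>' tries to match as MUCH as possible.
Lazy '<.*?>' tries to match as LITTLE as possible.

String: '<cbbxc><end>'
Greedy '<.*>' starts at first '<' and extends to the LAST '>': '<cbbxc><end>' (12 chars)
Lazy '<.*?>' starts at first '<' and stops at the FIRST '>': '<cbbxc>' (7 chars)

7


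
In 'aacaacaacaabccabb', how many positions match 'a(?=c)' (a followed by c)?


Lookahead 'a(?=c)' matches 'a' only when followed by 'c'.
String: 'aacaacaacaabccabb'
Checking each position where char is 'a':
  pos 0: 'a' -> no (next='a')
  pos 1: 'a' -> MATCH (next='c')
  pos 3: 'a' -> no (next='a')
  pos 4: 'a' -> MATCH (next='c')
  pos 6: 'a' -> no (next='a')
  pos 7: 'a' -> MATCH (next='c')
  pos 9: 'a' -> no (next='a')
  pos 10: 'a' -> no (next='b')
  pos 14: 'a' -> no (next='b')
Matching positions: [1, 4, 7]
Count: 3

3


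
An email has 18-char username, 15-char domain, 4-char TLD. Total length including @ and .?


An email address has format: username@domain.tld
Username length: 18
'@' character: 1
Domain length: 15
'.' character: 1
TLD length: 4
Total = 18 + 1 + 15 + 1 + 4 = 39

39


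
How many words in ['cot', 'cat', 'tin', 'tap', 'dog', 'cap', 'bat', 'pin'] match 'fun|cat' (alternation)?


Alternation 'fun|cat' matches either 'fun' or 'cat'.
Checking each word:
  'cot' -> no
  'cat' -> MATCH
  'tin' -> no
  'tap' -> no
  'dog' -> no
  'cap' -> no
  'bat' -> no
  'pin' -> no
Matches: ['cat']
Count: 1

1


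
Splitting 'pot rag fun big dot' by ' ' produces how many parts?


Splitting by ' ' breaks the string at each occurrence of the separator.
Text: 'pot rag fun big dot'
Parts after split:
  Part 1: 'pot'
  Part 2: 'rag'
  Part 3: 'fun'
  Part 4: 'big'
  Part 5: 'dot'
Total parts: 5

5


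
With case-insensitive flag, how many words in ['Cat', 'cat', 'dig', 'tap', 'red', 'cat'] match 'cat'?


Case-insensitive matching: compare each word's lowercase form to 'cat'.
  'Cat' -> lower='cat' -> MATCH
  'cat' -> lower='cat' -> MATCH
  'dig' -> lower='dig' -> no
  'tap' -> lower='tap' -> no
  'red' -> lower='red' -> no
  'cat' -> lower='cat' -> MATCH
Matches: ['Cat', 'cat', 'cat']
Count: 3

3


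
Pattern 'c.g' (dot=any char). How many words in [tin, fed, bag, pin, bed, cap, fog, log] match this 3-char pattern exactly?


Pattern 'c.g' means: starts with 'c', any single char, ends with 'g'.
Checking each word (must be exactly 3 chars):
  'tin' (len=3): no
  'fed' (len=3): no
  'bag' (len=3): no
  'pin' (len=3): no
  'bed' (len=3): no
  'cap' (len=3): no
  'fog' (len=3): no
  'log' (len=3): no
Matching words: []
Total: 0

0


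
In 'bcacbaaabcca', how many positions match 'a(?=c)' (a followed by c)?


Lookahead 'a(?=c)' matches 'a' only when followed by 'c'.
String: 'bcacbaaabcca'
Checking each position where char is 'a':
  pos 2: 'a' -> MATCH (next='c')
  pos 5: 'a' -> no (next='a')
  pos 6: 'a' -> no (next='a')
  pos 7: 'a' -> no (next='b')
Matching positions: [2]
Count: 1

1


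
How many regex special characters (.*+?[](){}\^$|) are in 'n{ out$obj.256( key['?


Regex special characters are: . * + ? [ ] ( ) { } \ ^ $ |
Scanning 'n{ out$obj.256( key[':
  pos 1: '{' -> SPECIAL
  pos 6: '$' -> SPECIAL
  pos 10: '.' -> SPECIAL
  pos 14: '(' -> SPECIAL
  pos 19: '[' -> SPECIAL
Special chars found: ['{', '$', '.', '(', '[']
Total: 5

5


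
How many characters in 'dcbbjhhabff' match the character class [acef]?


Character class [acef] matches any of: {a, c, e, f}
Scanning string 'dcbbjhhabff' character by character:
  pos 0: 'd' -> no
  pos 1: 'c' -> MATCH
  pos 2: 'b' -> no
  pos 3: 'b' -> no
  pos 4: 'j' -> no
  pos 5: 'h' -> no
  pos 6: 'h' -> no
  pos 7: 'a' -> MATCH
  pos 8: 'b' -> no
  pos 9: 'f' -> MATCH
  pos 10: 'f' -> MATCH
Total matches: 4

4


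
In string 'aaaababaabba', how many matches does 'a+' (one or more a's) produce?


Pattern 'a+' matches one or more consecutive a's.
String: 'aaaababaabba'
Scanning for runs of a:
  Match 1: 'aaaa' (length 4)
  Match 2: 'a' (length 1)
  Match 3: 'aa' (length 2)
  Match 4: 'a' (length 1)
Total matches: 4

4


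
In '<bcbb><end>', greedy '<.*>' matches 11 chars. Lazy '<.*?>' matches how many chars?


Greedy '<.*>' tries to match as MUCH as possible.
Lazy '<.*?>' tries to match as LITTLE as possible.

String: '<bcbb><end>'
Greedy '<.*>' starts at first '<' and extends to the LAST '>': '<bcbb><end>' (11 chars)
Lazy '<.*?>' starts at first '<' and stops at the FIRST '>': '<bcbb>' (6 chars)

6


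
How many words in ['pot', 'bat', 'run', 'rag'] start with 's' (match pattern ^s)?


Pattern ^s anchors to start of word. Check which words begin with 's':
  'pot' -> no
  'bat' -> no
  'run' -> no
  'rag' -> no
Matching words: []
Count: 0

0


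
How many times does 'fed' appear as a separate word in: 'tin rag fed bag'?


Scanning each word for exact match 'fed':
  Word 1: 'tin' -> no
  Word 2: 'rag' -> no
  Word 3: 'fed' -> MATCH
  Word 4: 'bag' -> no
Total matches: 1

1


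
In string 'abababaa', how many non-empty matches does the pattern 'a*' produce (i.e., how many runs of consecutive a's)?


Pattern 'a*' matches zero or more a's. We want non-empty runs of consecutive a's.
String: 'abababaa'
Walking through the string to find runs of a's:
  Run 1: positions 0-0 -> 'a'
  Run 2: positions 2-2 -> 'a'
  Run 3: positions 4-4 -> 'a'
  Run 4: positions 6-7 -> 'aa'
Non-empty runs found: ['a', 'a', 'a', 'aa']
Count: 4

4


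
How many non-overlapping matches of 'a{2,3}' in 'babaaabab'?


Pattern 'a{2,3}' matches between 2 and 3 consecutive a's (greedy).
String: 'babaaabab'
Finding runs of a's and applying greedy matching:
  Run at pos 1: 'a' (length 1)
  Run at pos 3: 'aaa' (length 3)
  Run at pos 7: 'a' (length 1)
Matches: ['aaa']
Count: 1

1


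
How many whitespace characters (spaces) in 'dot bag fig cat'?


\s matches whitespace characters (spaces, tabs, etc.).
Text: 'dot bag fig cat'
This text has 4 words separated by spaces.
Number of spaces = number of words - 1 = 4 - 1 = 3

3


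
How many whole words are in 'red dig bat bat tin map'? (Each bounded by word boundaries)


Word boundaries (\b) mark the start/end of each word.
Text: 'red dig bat bat tin map'
Splitting by whitespace:
  Word 1: 'red'
  Word 2: 'dig'
  Word 3: 'bat'
  Word 4: 'bat'
  Word 5: 'tin'
  Word 6: 'map'
Total whole words: 6

6


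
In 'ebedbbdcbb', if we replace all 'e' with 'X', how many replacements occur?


re.sub('e', 'X', text) replaces every occurrence of 'e' with 'X'.
Text: 'ebedbbdcbb'
Scanning for 'e':
  pos 0: 'e' -> replacement #1
  pos 2: 'e' -> replacement #2
Total replacements: 2

2


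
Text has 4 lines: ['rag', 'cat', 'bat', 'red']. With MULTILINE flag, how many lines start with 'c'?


With MULTILINE flag, ^ matches the start of each line.
Lines: ['rag', 'cat', 'bat', 'red']
Checking which lines start with 'c':
  Line 1: 'rag' -> no
  Line 2: 'cat' -> MATCH
  Line 3: 'bat' -> no
  Line 4: 'red' -> no
Matching lines: ['cat']
Count: 1

1


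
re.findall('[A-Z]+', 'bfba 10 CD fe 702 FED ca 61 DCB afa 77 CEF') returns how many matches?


Pattern '[A-Z]+' finds one or more uppercase letters.
Text: 'bfba 10 CD fe 702 FED ca 61 DCB afa 77 CEF'
Scanning for matches:
  Match 1: 'CD'
  Match 2: 'FED'
  Match 3: 'DCB'
  Match 4: 'CEF'
Total matches: 4

4


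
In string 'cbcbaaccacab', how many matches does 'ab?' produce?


Pattern 'ab?' matches 'a' optionally followed by 'b'.
String: 'cbcbaaccacab'
Scanning left to right for 'a' then checking next char:
  Match 1: 'a' (a not followed by b)
  Match 2: 'a' (a not followed by b)
  Match 3: 'a' (a not followed by b)
  Match 4: 'ab' (a followed by b)
Total matches: 4

4
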